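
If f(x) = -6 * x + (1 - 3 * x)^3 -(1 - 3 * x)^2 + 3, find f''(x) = 36 - 162*x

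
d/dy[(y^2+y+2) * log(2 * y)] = (2*y^2*log(y) + y^2 + 2*y^2*log(2) + y*log(y) + y*log(2) + y + 2)/y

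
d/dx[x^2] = 2*x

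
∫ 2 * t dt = t^2 + C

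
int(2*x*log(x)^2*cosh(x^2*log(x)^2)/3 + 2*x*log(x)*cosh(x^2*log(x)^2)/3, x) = sinh(x^2*log(x)^2)/3 + C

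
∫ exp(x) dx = exp(x) + C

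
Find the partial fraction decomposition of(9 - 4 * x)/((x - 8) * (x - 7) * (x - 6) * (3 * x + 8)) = -531/(24128*(3*x + 8)) - 15/(52*(x - 6)) + 19/(29*(x - 7)) - 23/(64*(x - 8))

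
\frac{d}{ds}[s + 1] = 1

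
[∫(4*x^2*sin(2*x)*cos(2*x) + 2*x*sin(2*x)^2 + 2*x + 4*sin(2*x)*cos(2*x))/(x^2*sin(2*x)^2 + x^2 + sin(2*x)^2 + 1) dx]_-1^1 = 0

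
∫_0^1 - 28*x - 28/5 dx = -98/5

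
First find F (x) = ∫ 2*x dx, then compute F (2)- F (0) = 4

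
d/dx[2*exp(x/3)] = 2*exp(x/3)/3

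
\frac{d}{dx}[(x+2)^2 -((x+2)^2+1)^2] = -4*x^3 - 24*x^2 - 50*x - 36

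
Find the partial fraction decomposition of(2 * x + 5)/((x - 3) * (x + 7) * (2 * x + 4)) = -9/(100*(x + 7)) - 1/(50*(x + 2)) + 11/(100*(x - 3))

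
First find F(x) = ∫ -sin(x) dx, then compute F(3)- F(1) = cos(3) - cos(1)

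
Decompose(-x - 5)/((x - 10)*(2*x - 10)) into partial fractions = 1/(x - 5) - 3/(2*(x - 10))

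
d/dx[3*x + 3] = 3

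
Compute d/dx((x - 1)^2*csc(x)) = (-x^2*cos(x)/sin(x) + 2*x + 2*x*cos(x)/sin(x) - 2 - cos(x)/sin(x))/sin(x)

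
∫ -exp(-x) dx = exp(-x) + C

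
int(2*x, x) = x^2 + C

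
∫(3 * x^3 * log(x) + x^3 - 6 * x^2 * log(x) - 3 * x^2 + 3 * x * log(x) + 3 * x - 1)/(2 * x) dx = (x - 1)^3*log(x)/2 + C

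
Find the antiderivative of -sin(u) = cos(u) + C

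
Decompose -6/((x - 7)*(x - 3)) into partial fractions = 3/(2*(x - 3)) - 3/(2*(x - 7))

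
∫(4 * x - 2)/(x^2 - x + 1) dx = 2*log(x^2 - x + 1) + C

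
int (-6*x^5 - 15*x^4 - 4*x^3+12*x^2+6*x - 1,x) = -x^6 - 3*x^5 - x^4 + 4*x^3 + 3*x^2 - x + C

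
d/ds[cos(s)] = -sin(s)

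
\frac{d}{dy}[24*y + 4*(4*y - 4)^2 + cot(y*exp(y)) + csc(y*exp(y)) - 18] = -y*exp(y)*cos(y*exp(y))/sin(y*exp(y))^2 - y*exp(y)/sin(y*exp(y))^2 + 128*y - exp(y)*cos(y*exp(y))/sin(y*exp(y))^2 - exp(y)/sin(y*exp(y))^2 - 104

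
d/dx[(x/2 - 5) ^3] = 3*x^2/8 - 15*x/2 + 75/2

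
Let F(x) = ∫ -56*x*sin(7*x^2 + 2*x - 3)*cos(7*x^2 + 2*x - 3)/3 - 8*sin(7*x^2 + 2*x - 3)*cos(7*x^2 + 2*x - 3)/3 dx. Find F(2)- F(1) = -cos(12)/3 + cos(58)/3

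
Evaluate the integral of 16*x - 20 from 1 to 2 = 4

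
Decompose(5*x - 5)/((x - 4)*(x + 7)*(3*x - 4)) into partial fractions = -3/(40*(3*x - 4)) - 8/(55*(x + 7)) + 15/(88*(x - 4))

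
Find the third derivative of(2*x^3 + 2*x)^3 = 4032*x^6 + 5040*x^4 + 1440*x^2 + 48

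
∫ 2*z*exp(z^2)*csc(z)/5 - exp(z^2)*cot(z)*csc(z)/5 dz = exp(z^2)*csc(z)/5 + C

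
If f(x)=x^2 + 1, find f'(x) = 2*x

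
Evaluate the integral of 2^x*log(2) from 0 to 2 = 3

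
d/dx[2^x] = 2^x*log(2)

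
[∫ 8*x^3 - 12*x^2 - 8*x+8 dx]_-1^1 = 8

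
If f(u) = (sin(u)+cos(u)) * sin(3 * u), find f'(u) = sqrt(2)*(sin(3*u)*cos(u + pi/4) + 3*sin(u + pi/4)*cos(3*u))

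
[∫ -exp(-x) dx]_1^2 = -exp(-1) + exp(-2)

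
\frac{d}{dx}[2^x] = 2^x*log(2)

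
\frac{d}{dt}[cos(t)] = -sin(t)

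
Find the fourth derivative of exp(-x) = exp(-x)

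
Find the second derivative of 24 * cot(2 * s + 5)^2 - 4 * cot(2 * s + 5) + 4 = 576*cot(2*s + 5)^4 - 32*cot(2*s + 5)^3 + 768*cot(2*s + 5)^2 - 32*cot(2*s + 5) + 192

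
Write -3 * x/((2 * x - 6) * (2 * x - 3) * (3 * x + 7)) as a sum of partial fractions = 63/(736*(3*x + 7)) + 3/(23*(2*x - 3)) - 3/(32*(x - 3))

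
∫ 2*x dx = x^2 + C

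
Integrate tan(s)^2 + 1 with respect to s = tan(s) + C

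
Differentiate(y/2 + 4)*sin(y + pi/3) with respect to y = y*cos(y + pi/3)/2 + sin(y + pi/3)/2 + 4*cos(y + pi/3)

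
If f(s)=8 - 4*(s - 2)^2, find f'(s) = 16 - 8*s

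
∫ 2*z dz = z^2 + C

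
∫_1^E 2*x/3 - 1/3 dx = -E/3 + exp(2)/3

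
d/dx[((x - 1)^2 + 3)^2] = 4*x^3 - 12*x^2 + 24*x - 16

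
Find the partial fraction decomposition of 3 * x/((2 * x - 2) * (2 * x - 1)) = -3/(2*(2*x - 1)) + 3/(2*(x - 1))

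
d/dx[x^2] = 2*x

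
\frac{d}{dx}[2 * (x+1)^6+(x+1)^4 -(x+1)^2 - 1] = 12*x^5 + 60*x^4 + 124*x^3 + 132*x^2 + 70*x + 14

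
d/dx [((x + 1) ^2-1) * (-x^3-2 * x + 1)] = -5*x^4 - 8*x^3 - 6*x^2 - 6*x + 2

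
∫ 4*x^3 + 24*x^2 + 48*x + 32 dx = x^4 + 8*x^3 + 24*x^2 + 32*x + C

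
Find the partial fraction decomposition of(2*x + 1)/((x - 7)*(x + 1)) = 1/(8*(x + 1)) + 15/(8*(x - 7))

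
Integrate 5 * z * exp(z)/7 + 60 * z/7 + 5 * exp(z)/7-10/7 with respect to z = 5*z*(6*z + exp(z) - 2)/7 + C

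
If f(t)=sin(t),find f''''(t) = sin(t)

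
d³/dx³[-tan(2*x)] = -48*tan(2*x)^4 - 64*tan(2*x)^2 - 16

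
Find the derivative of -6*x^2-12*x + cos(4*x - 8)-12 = -12*x - 4*sin(4*x - 8) - 12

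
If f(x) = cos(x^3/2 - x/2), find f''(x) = -9*x^4*cos(x^3/2 - x/2)/4 + 3*x^2*cos(x^3/2 - x/2)/2 - 3*x*sin(x^3/2 - x/2) - cos(x^3/2 - x/2)/4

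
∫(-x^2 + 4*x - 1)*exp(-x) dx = ((x - 1)^2 - 2)*exp(-x) + C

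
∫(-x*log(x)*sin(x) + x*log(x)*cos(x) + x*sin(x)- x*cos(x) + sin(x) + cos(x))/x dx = sqrt(2)*(log(x) - 1)*sin(x + pi/4) + C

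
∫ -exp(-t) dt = exp(-t) + C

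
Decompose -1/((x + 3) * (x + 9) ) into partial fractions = 1/(6*(x + 9)) - 1/(6*(x + 3))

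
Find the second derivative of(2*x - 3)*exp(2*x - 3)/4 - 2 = 2*x*exp(2*x - 3) - exp(2*x - 3)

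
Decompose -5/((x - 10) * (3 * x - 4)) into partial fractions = 15/(26*(3*x - 4)) - 5/(26*(x - 10))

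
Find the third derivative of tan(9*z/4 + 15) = 2187*tan(9*z/4 + 15)^4/32 + 729*tan(9*z/4 + 15)^2/8 + 729/32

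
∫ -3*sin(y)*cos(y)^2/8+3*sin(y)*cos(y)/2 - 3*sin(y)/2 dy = (cos(y) - 2)^3/8 + C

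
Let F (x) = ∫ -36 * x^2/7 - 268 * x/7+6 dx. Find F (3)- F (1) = -1300/7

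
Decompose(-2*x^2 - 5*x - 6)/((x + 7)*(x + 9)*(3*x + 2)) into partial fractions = -32/(475*(3*x + 2)) - 123/(50*(x + 9)) + 69/(38*(x + 7))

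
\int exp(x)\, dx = exp(x) + C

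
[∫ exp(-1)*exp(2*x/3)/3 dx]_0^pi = -exp(-1)/2 + exp(-1 + 2*pi/3)/2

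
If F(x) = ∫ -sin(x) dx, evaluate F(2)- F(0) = -1 + cos(2)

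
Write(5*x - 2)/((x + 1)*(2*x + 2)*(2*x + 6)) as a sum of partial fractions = -17/(16*(x + 3)) + 17/(16*(x + 1)) - 7/(8*(x + 1)^2)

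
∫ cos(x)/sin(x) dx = log(-2*sin(x)) + C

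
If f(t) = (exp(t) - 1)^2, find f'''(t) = 8*exp(2*t) - 2*exp(t)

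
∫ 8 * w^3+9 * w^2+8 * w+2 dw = 2*w^4 + 3*w^3 + 4*w^2 + 2*w + C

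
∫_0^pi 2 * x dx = pi^2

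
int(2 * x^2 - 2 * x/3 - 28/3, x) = 2*x^3/3 - x^2/3 - 28*x/3 + C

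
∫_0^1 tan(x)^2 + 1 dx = tan(1)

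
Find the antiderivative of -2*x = -x^2 + C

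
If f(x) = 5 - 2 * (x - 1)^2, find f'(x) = 4 - 4*x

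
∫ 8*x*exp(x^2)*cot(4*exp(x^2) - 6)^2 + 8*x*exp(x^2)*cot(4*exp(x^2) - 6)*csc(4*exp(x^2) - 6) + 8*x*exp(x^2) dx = -cot(4*exp(x^2) - 6) - csc(4*exp(x^2) - 6) + C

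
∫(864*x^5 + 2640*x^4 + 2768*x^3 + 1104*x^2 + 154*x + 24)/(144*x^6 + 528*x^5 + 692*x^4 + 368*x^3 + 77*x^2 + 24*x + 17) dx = log(4*x^2*(2*x + 1)^2 + 1) + log((3*x + 4)^2 + 1) + C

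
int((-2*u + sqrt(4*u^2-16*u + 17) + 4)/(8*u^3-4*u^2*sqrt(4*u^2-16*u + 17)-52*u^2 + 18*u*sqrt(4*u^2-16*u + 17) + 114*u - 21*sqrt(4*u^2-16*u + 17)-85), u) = (-2*u + sqrt(4*(u - 2)^2 + 1) + 4)/(-2*u + sqrt(4*(u - 2)^2 + 1) + 5) + C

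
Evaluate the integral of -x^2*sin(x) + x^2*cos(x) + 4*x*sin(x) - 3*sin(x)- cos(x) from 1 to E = (-1 + E)^2*(cos(E) + sin(E))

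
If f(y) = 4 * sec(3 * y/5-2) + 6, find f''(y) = 72*tan(3*y/5 - 2)^2*sec(3*y/5 - 2)/25 + 36*sec(3*y/5 - 2)/25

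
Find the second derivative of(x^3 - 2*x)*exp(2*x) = 4*x^3*exp(2*x) + 12*x^2*exp(2*x) - 2*x*exp(2*x) - 8*exp(2*x)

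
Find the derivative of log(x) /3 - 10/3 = 1/(3*x)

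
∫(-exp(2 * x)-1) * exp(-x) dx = -2*sinh(x) + C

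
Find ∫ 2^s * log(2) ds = 2^s + C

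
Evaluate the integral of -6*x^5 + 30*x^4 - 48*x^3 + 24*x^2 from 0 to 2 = 0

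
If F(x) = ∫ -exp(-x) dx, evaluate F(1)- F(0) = -1 + exp(-1)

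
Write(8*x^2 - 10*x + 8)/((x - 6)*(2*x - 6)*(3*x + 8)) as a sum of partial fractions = 206/(221*(3*x + 8)) - 25/(51*(x - 3)) + 59/(39*(x - 6))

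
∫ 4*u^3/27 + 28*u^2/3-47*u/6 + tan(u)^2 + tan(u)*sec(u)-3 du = u^4/27 + 28*u^3/9 - 47*u^2/12 - 4*u + tan(u) + sec(u) + C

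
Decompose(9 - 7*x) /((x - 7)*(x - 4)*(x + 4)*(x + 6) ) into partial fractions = -51/(260*(x + 6)) + 37/(176*(x + 4)) + 19/(240*(x - 4)) - 40/(429*(x - 7))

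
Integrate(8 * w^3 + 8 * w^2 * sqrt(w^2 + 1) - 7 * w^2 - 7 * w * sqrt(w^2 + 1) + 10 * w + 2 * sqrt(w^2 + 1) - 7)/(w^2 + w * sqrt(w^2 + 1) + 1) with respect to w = 4*w^2 - 7*w + 2*log(w + sqrt(w^2 + 1)) + C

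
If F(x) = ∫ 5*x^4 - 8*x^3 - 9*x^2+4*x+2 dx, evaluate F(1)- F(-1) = 0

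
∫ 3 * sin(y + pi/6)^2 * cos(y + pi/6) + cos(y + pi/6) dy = sin(y + pi/6)^3 + sin(y + pi/6) + C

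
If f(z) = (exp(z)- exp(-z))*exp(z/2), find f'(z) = (3*exp(5*z/2) + exp(z/2))*exp(-z)/2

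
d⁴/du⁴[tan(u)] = 24*tan(u)^5 + 40*tan(u)^3 + 16*tan(u)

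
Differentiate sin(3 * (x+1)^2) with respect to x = 6*(x + 1)*cos(3*(x^2 + 2*x + 1))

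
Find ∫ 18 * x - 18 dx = 9*x^2 - 18*x + C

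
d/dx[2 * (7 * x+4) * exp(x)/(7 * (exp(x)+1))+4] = (14*x*exp(x) + 14*exp(2*x) + 22*exp(x))/(7*exp(2*x) + 14*exp(x) + 7)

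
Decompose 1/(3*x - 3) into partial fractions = 1/(3*(x - 1))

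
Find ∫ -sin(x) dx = cos(x) + C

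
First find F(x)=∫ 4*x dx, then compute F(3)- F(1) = 16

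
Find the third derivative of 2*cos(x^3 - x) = 54*x^6*sin(x^3 - x) - 54*x^4*sin(x^3 - x) - 108*x^3*cos(x^3 - x) + 18*x^2*sin(x^3 - x) + 36*x*cos(x^3 - x) - 14*sin(x^3 - x)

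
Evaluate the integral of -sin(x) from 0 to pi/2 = -1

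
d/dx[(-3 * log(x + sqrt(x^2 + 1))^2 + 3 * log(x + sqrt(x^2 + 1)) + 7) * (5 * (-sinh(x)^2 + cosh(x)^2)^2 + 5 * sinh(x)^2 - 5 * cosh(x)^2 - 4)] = 12*(2*x*log(x + sqrt(x^2 + 1)) - x + 2*sqrt(x^2 + 1)*log(x + sqrt(x^2 + 1)) - sqrt(x^2 + 1))/(x^2 + x*sqrt(x^2 + 1) + 1)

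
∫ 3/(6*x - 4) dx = log(2 - 3*x)/2 + C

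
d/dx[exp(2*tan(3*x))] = 6*exp(2*tan(3*x))/cos(3*x)^2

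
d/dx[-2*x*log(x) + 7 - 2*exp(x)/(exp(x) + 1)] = (-2*exp(2*x)*log(x) - 2*exp(2*x) - 4*exp(x)*log(x) - 6*exp(x) - 2*log(x) - 2)/(exp(2*x) + 2*exp(x) + 1)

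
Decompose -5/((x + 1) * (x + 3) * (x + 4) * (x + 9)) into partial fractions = 1/(48*(x + 9)) - 1/(3*(x + 4)) + 5/(12*(x + 3)) - 5/(48*(x + 1))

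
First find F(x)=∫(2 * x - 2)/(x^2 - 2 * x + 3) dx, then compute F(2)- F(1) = -log(2) + log(3)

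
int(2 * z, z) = z^2 + C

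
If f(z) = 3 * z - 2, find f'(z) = 3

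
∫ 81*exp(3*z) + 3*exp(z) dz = (27*exp(2*z) + 3)*exp(z) + C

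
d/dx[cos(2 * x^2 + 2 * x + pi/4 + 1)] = -4*x*sin(2*x^2 + 2*x + pi/4 + 1) - 2*sin(2*x^2 + 2*x + pi/4 + 1)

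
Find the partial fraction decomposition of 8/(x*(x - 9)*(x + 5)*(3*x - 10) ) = -108/(2125*(3*x - 10)) - 4/(875*(x + 5)) + 4/(1071*(x - 9)) + 4/(225*x)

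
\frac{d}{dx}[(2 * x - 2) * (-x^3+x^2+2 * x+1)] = -8*x^3 + 12*x^2 + 4*x - 2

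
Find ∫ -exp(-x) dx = exp(-x) + C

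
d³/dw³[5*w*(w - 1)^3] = 120*w - 90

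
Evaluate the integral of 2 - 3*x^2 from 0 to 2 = -4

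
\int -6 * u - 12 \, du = -3*u^2 - 12*u + C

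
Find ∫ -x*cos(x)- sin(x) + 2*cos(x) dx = (2 - x)*sin(x) + C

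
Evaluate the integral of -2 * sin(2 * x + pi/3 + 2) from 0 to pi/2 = -2*cos(pi/3 + 2)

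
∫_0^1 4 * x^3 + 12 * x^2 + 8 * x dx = 9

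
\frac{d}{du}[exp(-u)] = -exp(-u)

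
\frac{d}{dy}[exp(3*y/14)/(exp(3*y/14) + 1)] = 3*exp(3*y/14)/(28*exp(3*y/14) + 14*exp(3*y/7) + 14)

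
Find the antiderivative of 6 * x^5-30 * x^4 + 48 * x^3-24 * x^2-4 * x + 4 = x^6 - 6*x^5 + 12*x^4 - 8*x^3 - 2*x^2 + 4*x + C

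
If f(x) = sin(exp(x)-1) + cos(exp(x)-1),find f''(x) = sqrt(2)*(-exp(x)*cos(-exp(x) + pi/4 + 1) + sin(-exp(x) + pi/4 + 1))*exp(x)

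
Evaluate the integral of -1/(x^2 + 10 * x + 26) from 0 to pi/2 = -acot(5) + acot(pi/2 + 5)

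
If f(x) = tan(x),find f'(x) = cos(x)^(-2)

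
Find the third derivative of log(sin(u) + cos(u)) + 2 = 2*cos(u + pi/4)/sin(u + pi/4)^3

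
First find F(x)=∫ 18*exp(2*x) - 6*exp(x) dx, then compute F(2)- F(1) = -(-1 + 3*E)^2 + (-1 + 3*exp(2))^2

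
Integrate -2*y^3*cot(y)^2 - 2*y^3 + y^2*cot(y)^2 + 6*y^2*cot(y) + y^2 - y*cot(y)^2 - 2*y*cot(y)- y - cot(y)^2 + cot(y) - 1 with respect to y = (2*y^3 - y^2 + y + 1)*cot(y) + C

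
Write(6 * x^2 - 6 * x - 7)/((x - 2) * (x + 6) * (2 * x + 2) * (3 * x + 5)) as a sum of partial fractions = 531/(572*(3*x + 5)) - 49/(208*(x + 6)) - 1/(12*(x + 1)) + 5/(528*(x - 2))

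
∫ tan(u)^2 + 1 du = tan(u) + C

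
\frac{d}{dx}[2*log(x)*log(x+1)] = (2*x*log(x) + 2*x*log(x + 1) + 2*log(x + 1))/(x^2 + x)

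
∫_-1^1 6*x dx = 0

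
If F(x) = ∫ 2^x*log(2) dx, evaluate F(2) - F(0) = 3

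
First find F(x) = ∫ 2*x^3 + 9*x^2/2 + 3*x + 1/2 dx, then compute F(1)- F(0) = 4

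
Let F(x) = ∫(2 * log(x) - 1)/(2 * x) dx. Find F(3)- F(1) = (-1 + log(3))*log(3)/2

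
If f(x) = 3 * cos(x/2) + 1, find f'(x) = -3*sin(x/2)/2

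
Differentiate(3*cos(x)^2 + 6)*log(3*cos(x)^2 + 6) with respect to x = 3*(-log(cos(2*x) + 5) - log(3) - 1 + log(2))*sin(2*x)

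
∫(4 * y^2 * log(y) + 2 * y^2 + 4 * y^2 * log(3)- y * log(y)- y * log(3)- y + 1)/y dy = (2*y^2 - y + 1)*log(3*y) + C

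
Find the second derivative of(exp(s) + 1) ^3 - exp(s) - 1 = 9*exp(3*s) + 12*exp(2*s) + 2*exp(s)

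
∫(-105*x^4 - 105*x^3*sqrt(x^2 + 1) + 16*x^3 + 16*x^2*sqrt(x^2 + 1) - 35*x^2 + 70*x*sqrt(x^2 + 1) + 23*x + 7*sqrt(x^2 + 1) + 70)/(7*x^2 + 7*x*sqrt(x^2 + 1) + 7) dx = -5*x^3 + 8*x^2/7 + 10*x + log(x + sqrt(x^2 + 1)) + C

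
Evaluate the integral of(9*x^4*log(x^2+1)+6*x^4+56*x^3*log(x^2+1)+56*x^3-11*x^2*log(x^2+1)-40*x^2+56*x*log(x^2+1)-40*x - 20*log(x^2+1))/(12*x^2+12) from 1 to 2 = 3*log(2)/4 + 19*log(5)/3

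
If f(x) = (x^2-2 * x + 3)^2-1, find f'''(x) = 24*x - 24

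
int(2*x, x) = x^2 + C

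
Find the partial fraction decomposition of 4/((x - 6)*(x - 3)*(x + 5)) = 1/(22*(x + 5)) - 1/(6*(x - 3)) + 4/(33*(x - 6))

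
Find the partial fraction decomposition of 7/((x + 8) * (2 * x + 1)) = 14/(15*(2*x + 1)) - 7/(15*(x + 8))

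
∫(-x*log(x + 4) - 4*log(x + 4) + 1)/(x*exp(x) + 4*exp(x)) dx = exp(-x)*log(x + 4) + C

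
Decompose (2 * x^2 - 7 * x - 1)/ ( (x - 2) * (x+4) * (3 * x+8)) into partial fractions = -41/(8*(3*x + 8)) + 59/(24*(x + 4)) - 1/(12*(x - 2))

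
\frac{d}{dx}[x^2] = 2*x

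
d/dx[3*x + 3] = 3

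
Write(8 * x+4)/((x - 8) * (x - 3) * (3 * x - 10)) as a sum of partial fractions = -138/(7*(3*x - 10)) + 28/(5*(x - 3)) + 34/(35*(x - 8))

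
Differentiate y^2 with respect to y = 2*y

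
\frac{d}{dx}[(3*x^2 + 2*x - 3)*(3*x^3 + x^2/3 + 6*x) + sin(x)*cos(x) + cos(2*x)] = 45*x^4 + 28*x^3 + 29*x^2 + 22*x - 2*sin(2*x) + cos(2*x) - 18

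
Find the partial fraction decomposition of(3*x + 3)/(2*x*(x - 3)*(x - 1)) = -3/(2*(x - 1)) + 1/(x - 3) + 1/(2*x)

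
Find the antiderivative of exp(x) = exp(x) + C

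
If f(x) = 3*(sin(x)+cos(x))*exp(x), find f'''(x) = -12*exp(x)*sin(x)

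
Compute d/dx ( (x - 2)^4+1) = 4*x^3 - 24*x^2 + 48*x - 32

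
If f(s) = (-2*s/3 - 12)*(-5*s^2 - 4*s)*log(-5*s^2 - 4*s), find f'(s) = 10*s^2*log(-5*s^2 - 4*s) + 20*s^2/3 + 376*s*log(-5*s^2 - 4*s)/3 + 368*s/3 + 48*log(-5*s^2 - 4*s) + 48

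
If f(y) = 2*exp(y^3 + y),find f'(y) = 6*y^2*exp(y^3 + y) + 2*exp(y^3 + y)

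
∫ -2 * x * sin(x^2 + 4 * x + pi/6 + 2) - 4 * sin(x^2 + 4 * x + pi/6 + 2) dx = cos((x + 2)^2 - 2 + pi/6) + C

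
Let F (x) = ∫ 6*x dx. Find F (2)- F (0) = 12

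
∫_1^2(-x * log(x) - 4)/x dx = 1 - 6*log(2)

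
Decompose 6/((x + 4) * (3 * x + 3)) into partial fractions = -2/(3*(x + 4)) + 2/(3*(x + 1))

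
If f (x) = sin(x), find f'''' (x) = sin(x)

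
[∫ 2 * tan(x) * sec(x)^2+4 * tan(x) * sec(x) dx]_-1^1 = 0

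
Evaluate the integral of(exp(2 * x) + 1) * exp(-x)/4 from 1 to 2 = -E/4 - exp(-2)/4 + exp(-1)/4 + exp(2)/4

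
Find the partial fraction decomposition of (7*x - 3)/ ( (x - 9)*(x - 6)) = -13/(x - 6) + 20/(x - 9)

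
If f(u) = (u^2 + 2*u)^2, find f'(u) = 4*u^3 + 12*u^2 + 8*u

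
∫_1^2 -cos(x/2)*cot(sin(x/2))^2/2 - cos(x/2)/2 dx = -cot(sin(1/2)) + cot(sin(1))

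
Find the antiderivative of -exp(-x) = exp(-x) + C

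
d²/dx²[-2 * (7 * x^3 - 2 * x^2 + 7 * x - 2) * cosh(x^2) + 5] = -56*x^5*cosh(x^2) + 16*x^4*cosh(x^2) - 196*x^3*sinh(x^2) - 56*x^3*cosh(x^2) + 40*x^2*sinh(x^2) + 16*x^2*cosh(x^2) - 84*x*sinh(x^2) - 84*x*cosh(x^2) + 8*sinh(x^2) + 8*cosh(x^2)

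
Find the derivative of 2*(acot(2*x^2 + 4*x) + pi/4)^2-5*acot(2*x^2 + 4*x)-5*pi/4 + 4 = (-16*x*acot(2*x^2 + 4*x) - 4*pi*x + 20*x - 16*acot(2*x^2 + 4*x) - 4*pi + 20)/(4*x^4 + 16*x^3 + 16*x^2 + 1)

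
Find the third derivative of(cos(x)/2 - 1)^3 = 3*(-9*sin(x)^2/8 - 2*cos(x) + 11/8)*sin(x)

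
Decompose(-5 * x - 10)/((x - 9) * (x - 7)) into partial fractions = 45/(2*(x - 7)) - 55/(2*(x - 9))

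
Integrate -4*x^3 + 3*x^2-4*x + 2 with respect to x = -x^4 + x^3 - 2*x^2 + 2*x + C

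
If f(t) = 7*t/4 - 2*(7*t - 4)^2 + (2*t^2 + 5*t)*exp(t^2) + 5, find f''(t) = 8*t^4*exp(t^2) + 20*t^3*exp(t^2) + 20*t^2*exp(t^2) + 30*t*exp(t^2) + 4*exp(t^2) - 196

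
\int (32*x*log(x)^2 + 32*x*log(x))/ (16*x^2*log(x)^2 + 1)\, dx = log(16*x^2*log(x)^2 + 1) + C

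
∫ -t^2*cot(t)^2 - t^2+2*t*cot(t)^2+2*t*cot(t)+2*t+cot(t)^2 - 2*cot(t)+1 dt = (t^2 - 2*t - 1)*cot(t) + C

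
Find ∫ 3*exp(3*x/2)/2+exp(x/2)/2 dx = (exp(x) + 1)*exp(x/2) + C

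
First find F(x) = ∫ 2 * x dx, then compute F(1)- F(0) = 1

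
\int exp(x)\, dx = exp(x) + C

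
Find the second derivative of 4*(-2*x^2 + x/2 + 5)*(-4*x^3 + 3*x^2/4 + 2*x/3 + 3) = 640*x^3 - 168*x^2 - 503*x - 46/3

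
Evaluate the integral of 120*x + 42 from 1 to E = -102 + 42*E + 60*exp(2)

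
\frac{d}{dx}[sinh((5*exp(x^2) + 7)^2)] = 20*x*(5*exp(x^2) + 7)*exp(x^2)*cosh(25*exp(2*x^2) + 70*exp(x^2) + 49)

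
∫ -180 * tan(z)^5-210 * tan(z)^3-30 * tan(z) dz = -45*tan(z)^4 - 15*tan(z)^2 + C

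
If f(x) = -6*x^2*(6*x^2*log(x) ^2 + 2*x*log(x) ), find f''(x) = -432*x^2*log(x)^2 - 504*x^2*log(x) - 72*x^2 - 72*x*log(x) - 60*x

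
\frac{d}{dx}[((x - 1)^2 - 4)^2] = 4*x^3 - 12*x^2 - 4*x + 12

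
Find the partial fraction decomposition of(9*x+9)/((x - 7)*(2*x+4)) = 1/(2*(x + 2)) + 4/(x - 7)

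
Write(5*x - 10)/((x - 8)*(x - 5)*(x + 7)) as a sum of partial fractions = -1/(4*(x + 7)) - 5/(12*(x - 5)) + 2/(3*(x - 8))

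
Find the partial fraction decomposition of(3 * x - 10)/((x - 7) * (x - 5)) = -5/(2*(x - 5)) + 11/(2*(x - 7))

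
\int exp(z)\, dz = exp(z) + C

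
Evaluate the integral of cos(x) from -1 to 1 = 2*sin(1)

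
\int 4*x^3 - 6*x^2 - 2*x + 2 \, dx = x^4 - 2*x^3 - x^2 + 2*x + C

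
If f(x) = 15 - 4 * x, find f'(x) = -4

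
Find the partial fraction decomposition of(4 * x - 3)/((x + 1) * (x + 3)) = 15/(2*(x + 3)) - 7/(2*(x + 1))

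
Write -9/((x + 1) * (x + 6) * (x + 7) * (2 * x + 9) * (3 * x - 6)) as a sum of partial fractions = -16/(455*(2*x + 9)) - 1/(90*(x + 7)) + 1/(40*(x + 6)) + 1/(210*(x + 1)) - 1/(936*(x - 2))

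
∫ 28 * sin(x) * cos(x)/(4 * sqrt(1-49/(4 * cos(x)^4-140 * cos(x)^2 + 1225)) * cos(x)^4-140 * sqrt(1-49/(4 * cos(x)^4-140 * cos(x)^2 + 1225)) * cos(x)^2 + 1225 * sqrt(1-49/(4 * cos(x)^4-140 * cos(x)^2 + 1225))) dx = acsc((cos(2*x) - 34)/7) + C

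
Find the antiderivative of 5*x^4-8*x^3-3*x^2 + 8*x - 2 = x^5 - 2*x^4 - x^3 + 4*x^2 - 2*x + C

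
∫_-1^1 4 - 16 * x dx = 8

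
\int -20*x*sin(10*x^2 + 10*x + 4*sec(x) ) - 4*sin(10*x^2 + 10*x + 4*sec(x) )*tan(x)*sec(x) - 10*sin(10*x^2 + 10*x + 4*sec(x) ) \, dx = cos(10*x^2 + 10*x + 4*sec(x)) + C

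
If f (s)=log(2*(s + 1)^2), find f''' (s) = 4/(s^3 + 3*s^2 + 3*s + 1)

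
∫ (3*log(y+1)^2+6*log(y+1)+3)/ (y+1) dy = (log(y + 1) + 1)^3 + C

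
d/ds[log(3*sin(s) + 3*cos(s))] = 1/tan(s + pi/4)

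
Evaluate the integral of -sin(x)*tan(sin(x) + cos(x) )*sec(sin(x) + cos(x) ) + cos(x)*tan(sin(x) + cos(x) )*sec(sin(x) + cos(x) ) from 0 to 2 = -sec(1) + sec(cos(2) + sin(2))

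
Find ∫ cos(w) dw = sin(w) + C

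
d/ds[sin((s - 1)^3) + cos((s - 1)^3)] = -3*s^2*sin(s^3 - 3*s^2 + 3*s - 1) + 3*s^2*cos(s^3 - 3*s^2 + 3*s - 1) + 6*s*sin(s^3 - 3*s^2 + 3*s - 1) - 6*s*cos(s^3 - 3*s^2 + 3*s - 1) - 3*sin(s^3 - 3*s^2 + 3*s - 1) + 3*cos(s^3 - 3*s^2 + 3*s - 1)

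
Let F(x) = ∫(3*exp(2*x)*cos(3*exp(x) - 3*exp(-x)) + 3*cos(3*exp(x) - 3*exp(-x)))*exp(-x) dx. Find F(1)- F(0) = sin(-3*exp(-1) + 3*E)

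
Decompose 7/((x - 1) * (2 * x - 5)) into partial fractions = 14/(3*(2*x - 5)) - 7/(3*(x - 1))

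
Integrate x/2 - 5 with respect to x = x^2/4 - 5*x + C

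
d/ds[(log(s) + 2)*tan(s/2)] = (s*log(s) + 2*s + sin(s))/(s*(cos(s) + 1))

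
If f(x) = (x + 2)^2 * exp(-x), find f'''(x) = (-x^2 + 2*x + 2)*exp(-x)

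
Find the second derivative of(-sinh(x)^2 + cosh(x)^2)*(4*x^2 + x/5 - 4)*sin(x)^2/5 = 8*x^2*cos(2*x)/5 + 16*x*sin(2*x)/5 + 2*x*cos(2*x)/25 + 2*sin(2*x)/25 - 12*cos(2*x)/5 + 4/5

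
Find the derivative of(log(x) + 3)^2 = (2*log(x) + 6)/x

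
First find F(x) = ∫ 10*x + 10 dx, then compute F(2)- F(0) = 40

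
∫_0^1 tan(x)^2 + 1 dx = tan(1)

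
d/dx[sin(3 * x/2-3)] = 3*cos(3*x/2 - 3)/2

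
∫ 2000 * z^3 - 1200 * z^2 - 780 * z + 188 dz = 500*z^4 - 400*z^3 - 390*z^2 + 188*z + C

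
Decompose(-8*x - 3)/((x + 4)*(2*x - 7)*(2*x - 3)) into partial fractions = 15/(22*(2*x - 3)) - 31/(30*(2*x - 7)) + 29/(165*(x + 4))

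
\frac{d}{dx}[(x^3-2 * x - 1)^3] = 9*x^8 - 42*x^6 - 18*x^5 + 60*x^4 + 48*x^3 - 15*x^2 - 24*x - 6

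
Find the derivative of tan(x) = cos(x)^(-2)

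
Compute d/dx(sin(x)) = cos(x)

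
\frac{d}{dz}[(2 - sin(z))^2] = 2*(sin(z) - 2)*cos(z)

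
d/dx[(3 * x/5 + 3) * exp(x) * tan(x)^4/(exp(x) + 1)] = 3*(4*x*exp(x)*tan(x)^2 + 4*x*exp(x) + 4*x*tan(x)^2 + x*tan(x) + 4*x + 20*exp(x)*tan(x)^2 + exp(x)*tan(x) + 20*exp(x) + 20*tan(x)^2 + 6*tan(x) + 20)*exp(x)*tan(x)^3/(5*exp(2*x) + 10*exp(x) + 5)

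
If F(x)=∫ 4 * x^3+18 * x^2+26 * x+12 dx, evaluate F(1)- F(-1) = 36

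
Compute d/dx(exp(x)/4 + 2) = exp(x)/4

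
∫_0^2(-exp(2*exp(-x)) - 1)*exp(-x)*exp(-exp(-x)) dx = -E - exp(-exp(-2)) + exp(-1) + exp(exp(-2))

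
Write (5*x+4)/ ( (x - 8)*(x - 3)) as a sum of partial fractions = -19/(5*(x - 3)) + 44/(5*(x - 8))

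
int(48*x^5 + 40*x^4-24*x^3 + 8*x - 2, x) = 8*x^6 + 8*x^5 - 6*x^4 + 4*x^2 - 2*x + C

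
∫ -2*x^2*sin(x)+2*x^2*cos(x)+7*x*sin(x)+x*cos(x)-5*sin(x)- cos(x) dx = sqrt(2)*(2*x^2 - 3*x + 2)*sin(x + pi/4) + C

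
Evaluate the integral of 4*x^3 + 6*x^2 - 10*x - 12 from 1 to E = 18 + (-2 + (-1 + E)^2)*(2 + E)^2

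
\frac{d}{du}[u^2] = 2*u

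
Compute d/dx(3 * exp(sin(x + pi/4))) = 3*exp(sin(x + pi/4))*cos(x + pi/4)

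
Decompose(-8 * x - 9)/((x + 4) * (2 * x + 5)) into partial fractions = 22/(3*(2*x + 5)) - 23/(3*(x + 4))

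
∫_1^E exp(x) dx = -E + exp(E)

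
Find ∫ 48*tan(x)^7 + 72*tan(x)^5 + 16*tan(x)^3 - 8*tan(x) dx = (8*tan(x)^4 + 6*tan(x)^2 - 4)*tan(x)^2 + C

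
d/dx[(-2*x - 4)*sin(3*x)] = -6*x*cos(3*x) - 2*sin(3*x) - 12*cos(3*x)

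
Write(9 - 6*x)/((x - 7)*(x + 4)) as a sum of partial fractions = -3/(x + 4) - 3/(x - 7)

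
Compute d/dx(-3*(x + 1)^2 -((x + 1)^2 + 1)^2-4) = -4*x^3 - 12*x^2 - 22*x - 14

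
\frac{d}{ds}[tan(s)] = cos(s)^(-2)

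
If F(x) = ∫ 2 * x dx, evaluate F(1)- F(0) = 1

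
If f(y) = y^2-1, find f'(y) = 2*y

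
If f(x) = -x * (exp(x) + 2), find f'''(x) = -x*exp(x) - 3*exp(x)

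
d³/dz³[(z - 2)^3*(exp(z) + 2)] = z^3*exp(z) + 3*z^2*exp(z) - 6*z*exp(z) - 2*exp(z) + 12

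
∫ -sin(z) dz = cos(z) + C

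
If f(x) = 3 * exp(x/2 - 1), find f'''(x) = 3*exp(x/2 - 1)/8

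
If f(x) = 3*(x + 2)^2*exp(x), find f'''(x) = 3*x^2*exp(x) + 30*x*exp(x) + 66*exp(x)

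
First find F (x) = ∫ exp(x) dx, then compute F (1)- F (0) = -1 + E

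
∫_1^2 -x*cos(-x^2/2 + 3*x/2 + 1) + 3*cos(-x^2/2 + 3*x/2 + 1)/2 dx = 0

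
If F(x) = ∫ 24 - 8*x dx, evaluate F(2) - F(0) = 32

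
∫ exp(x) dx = exp(x) + C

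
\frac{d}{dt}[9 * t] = 9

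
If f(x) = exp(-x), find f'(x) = -exp(-x)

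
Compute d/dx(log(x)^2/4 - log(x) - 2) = (log(x) - 2)/(2*x)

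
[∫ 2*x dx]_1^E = -1 + exp(2)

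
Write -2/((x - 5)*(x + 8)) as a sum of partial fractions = 2/(13*(x + 8)) - 2/(13*(x - 5))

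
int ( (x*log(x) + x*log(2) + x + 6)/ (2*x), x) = (x + 6)*log(2*x)/2 + C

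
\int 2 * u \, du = u^2 + C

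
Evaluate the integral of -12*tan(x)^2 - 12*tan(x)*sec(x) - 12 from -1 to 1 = -24*tan(1)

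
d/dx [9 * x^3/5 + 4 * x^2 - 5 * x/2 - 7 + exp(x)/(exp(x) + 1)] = (54*x^2*exp(2*x) + 108*x^2*exp(x) + 54*x^2 + 80*x*exp(2*x) + 160*x*exp(x) + 80*x - 25*exp(2*x) - 40*exp(x) - 25)/(10*exp(2*x) + 20*exp(x) + 10)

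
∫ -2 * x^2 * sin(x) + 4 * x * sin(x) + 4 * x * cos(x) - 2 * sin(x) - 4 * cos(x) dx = 2*(x - 1)^2*cos(x) + C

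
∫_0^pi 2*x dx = pi^2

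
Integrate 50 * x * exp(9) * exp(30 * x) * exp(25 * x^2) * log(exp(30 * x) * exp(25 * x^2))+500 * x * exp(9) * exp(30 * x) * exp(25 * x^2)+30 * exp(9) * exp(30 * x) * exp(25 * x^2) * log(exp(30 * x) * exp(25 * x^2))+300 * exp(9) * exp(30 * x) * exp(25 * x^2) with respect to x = (5*x + 3)^2*exp((5*x + 3)^2) + C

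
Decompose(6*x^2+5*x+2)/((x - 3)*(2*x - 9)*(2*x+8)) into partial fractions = 292/(51*(2*x - 9)) + 39/(119*(x + 4)) - 71/(42*(x - 3))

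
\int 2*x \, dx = x^2 + C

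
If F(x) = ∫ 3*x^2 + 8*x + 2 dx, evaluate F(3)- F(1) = 62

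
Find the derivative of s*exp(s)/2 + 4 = s*exp(s)/2 + exp(s)/2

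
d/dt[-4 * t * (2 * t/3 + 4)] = -16*t/3 - 16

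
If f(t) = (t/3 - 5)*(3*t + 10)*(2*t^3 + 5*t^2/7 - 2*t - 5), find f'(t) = 10*t^4 - 1900*t^3/21 - 331*t^2 - 730*t/21 + 475/3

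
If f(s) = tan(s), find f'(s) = cos(s)^(-2)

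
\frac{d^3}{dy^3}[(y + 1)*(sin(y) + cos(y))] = y*sin(y) - y*cos(y) - 2*sin(y) - 4*cos(y)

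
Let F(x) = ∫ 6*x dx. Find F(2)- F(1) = 9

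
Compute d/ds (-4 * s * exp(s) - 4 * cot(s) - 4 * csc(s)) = -4*s*exp(s) - 4*exp(s) + 4*cos(s)/sin(s)^2 + 4/sin(s)^2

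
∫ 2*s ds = s^2 + C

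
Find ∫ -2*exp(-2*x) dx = exp(-2*x) + C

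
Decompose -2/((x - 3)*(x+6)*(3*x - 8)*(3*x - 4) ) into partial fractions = -9/(220*(3*x - 4)) + 9/(52*(3*x - 8)) + 1/(2574*(x + 6)) - 2/(45*(x - 3))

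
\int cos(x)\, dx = sin(x) + C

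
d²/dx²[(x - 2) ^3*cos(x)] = -x^3*cos(x) - 6*x^2*sin(x) + 6*x^2*cos(x) + 24*x*sin(x) - 6*x*cos(x) - 24*sin(x) - 4*cos(x)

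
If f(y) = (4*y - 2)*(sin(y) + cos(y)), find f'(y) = -4*y*sin(y) + 4*y*cos(y) + 6*sin(y) + 2*cos(y)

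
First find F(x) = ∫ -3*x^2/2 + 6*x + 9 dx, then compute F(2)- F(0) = 26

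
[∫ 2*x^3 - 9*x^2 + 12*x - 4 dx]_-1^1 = -14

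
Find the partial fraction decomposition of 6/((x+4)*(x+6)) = -3/(x + 6) + 3/(x + 4)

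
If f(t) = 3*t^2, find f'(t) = 6*t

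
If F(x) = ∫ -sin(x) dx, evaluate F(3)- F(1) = cos(3) - cos(1)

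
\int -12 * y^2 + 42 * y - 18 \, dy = -4*y^3 + 21*y^2 - 18*y + C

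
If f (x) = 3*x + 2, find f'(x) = 3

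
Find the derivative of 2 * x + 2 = 2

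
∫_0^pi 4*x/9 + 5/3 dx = 3 + (-1 + 2*pi/3)*(pi/3 + 3)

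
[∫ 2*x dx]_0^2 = 4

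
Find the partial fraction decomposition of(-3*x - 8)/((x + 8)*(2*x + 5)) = -1/(11*(2*x + 5)) - 16/(11*(x + 8))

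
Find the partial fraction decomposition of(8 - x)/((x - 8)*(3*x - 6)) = -1/(3*(x - 2))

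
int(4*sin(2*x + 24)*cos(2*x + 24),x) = sin(2*x + 24)^2 + C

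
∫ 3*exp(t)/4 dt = 3*exp(t)/4 + C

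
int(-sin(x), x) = cos(x) + C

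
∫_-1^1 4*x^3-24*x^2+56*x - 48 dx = -112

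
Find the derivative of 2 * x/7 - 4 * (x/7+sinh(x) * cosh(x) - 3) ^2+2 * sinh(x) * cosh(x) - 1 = -16*x*sinh(x)^2/7 - 64*x/49 - 16*sinh(x)^3*cosh(x) + 52*sinh(x)^2 - 64*sinh(x)*cosh(x)/7 + 208/7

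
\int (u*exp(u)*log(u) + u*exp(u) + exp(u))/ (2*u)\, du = (log(u) + 1)*exp(u)/2 + C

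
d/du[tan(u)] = cos(u)^(-2)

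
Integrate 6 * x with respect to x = 3*x^2 + C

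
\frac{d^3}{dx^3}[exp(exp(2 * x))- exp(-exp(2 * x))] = (8*exp(6*x) - 24*exp(4*x) + 8*exp(2*x) + 8*exp(2*x + 2*exp(2*x)) + 24*exp(4*x + 2*exp(2*x)) + 8*exp(6*x + 2*exp(2*x)))*exp(-exp(2*x))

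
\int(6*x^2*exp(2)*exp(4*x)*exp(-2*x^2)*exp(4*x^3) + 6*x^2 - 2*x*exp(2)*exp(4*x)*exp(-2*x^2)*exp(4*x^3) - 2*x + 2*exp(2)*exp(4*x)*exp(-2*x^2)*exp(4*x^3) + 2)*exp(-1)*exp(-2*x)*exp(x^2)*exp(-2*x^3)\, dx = 2*sinh(2*x^3 - x^2 + 2*x + 1) + C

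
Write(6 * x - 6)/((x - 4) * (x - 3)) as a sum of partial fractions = -12/(x - 3) + 18/(x - 4)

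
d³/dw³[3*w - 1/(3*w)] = 2/w^4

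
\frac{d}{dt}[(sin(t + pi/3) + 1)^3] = 3*sin(t + pi/3)^2*cos(t + pi/3) + 3*cos(t + pi/3) + 3*cos(2*t + pi/6)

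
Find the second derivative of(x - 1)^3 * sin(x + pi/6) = -x^3*sin(x + pi/6) + 3*x^2*sin(x + pi/6) + 6*x^2*cos(x + pi/6) + 3*x*sin(x + pi/6) - 12*x*cos(x + pi/6) - 5*sin(x + pi/6) + 6*cos(x + pi/6)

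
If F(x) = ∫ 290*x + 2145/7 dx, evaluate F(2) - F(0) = 8350/7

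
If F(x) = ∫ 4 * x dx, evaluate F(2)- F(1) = 6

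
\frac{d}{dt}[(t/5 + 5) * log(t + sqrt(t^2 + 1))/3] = (t^2*log(t + sqrt(t^2 + 1)) + t^2 + t*sqrt(t^2 + 1)*log(t + sqrt(t^2 + 1)) + t*sqrt(t^2 + 1) + 25*t + 25*sqrt(t^2 + 1) + log(t + sqrt(t^2 + 1)))/(15*t^2 + 15*t*sqrt(t^2 + 1) + 15)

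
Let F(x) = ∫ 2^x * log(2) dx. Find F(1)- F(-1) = 3/2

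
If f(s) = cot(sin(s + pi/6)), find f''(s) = sin(s + pi/6)*cot(sin(s + pi/6))^2 + sin(s + pi/6) + 2*cos(s + pi/6)^2*cot(sin(s + pi/6))^3 + 2*cos(s + pi/6)^2*cot(sin(s + pi/6))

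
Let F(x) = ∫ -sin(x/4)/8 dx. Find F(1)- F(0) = -1/2 + cos(1/4)/2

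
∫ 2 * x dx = x^2 + C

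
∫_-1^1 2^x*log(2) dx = 3/2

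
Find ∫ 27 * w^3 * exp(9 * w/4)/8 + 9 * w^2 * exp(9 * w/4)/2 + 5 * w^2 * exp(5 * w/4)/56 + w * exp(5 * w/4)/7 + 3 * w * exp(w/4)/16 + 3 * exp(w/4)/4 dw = w*(42*w^2*exp(2*w) + 2*w*exp(w) + 21)*exp(w/4)/28 + C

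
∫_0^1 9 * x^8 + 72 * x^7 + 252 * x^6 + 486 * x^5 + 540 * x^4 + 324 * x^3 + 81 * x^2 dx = 343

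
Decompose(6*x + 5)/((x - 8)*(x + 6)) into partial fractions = 31/(14*(x + 6)) + 53/(14*(x - 8))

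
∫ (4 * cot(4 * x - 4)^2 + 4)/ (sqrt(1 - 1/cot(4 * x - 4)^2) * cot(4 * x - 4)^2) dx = acsc(cot(4*x - 4)) + C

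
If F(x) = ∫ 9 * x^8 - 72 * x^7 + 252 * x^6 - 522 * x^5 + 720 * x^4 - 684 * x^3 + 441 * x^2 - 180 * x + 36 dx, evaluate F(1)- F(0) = 7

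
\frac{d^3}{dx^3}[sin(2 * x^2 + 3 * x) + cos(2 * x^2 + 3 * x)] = 64*x^3*sin(2*x^2 + 3*x) - 64*x^3*cos(2*x^2 + 3*x) + 144*x^2*sin(2*x^2 + 3*x) - 144*x^2*cos(2*x^2 + 3*x) + 60*x*sin(2*x^2 + 3*x) - 156*x*cos(2*x^2 + 3*x) - 9*sin(2*x^2 + 3*x) - 63*cos(2*x^2 + 3*x)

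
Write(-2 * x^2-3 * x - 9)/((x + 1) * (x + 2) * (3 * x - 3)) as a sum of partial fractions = -11/(9*(x + 2)) + 4/(3*(x + 1)) - 7/(9*(x - 1))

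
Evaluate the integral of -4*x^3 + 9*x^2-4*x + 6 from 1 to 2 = 6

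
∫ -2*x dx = -x^2 + C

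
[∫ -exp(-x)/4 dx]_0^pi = -1/4 + exp(-pi)/4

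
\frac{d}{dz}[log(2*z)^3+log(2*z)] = (3*log(z)^2 + 6*log(2)*log(z) + 1 + 3*log(2)^2)/z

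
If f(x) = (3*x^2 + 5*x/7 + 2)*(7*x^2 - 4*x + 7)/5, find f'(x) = 84*x^3/5 - 21*x^2/5 + 90*x/7 - 3/5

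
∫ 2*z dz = z^2 + C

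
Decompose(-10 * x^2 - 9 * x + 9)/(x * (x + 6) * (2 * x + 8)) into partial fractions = -99/(8*(x + 6)) + 115/(16*(x + 4)) + 3/(16*x)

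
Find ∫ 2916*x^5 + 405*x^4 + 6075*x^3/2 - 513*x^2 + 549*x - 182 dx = 486*x^6 + 81*x^5 + 6075*x^4/8 - 171*x^3 + 549*x^2/2 - 182*x + C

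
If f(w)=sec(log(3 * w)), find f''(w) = (2*tan(log(w) + log(3))^2*sec(log(w) + log(3)) - tan(log(w) + log(3))*sec(log(w) + log(3)) + sec(log(w) + log(3)))/w^2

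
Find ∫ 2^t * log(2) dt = 2^t + C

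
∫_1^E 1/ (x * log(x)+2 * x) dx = -log(2) + log(3)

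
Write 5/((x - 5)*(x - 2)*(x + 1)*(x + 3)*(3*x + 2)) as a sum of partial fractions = 405/(952*(3*x + 2)) + 1/(112*(x + 3)) - 5/(36*(x + 1)) - 1/(72*(x - 2)) + 5/(2448*(x - 5))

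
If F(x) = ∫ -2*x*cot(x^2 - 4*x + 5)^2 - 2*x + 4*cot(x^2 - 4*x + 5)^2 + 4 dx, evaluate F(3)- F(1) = 0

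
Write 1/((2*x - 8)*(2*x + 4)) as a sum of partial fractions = -1/(24*(x + 2)) + 1/(24*(x - 4))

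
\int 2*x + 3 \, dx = x^2 + 3*x + C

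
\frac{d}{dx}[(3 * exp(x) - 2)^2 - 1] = 18*exp(2*x) - 12*exp(x)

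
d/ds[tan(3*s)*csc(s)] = (3/cos(3*s)^2 - cos(s)*tan(3*s)/sin(s))/sin(s)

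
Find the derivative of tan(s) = cos(s)^(-2)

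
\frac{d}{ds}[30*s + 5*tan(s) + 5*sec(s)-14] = 5*tan(s)^2 + 5*tan(s)*sec(s) + 35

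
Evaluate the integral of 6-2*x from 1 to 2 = 3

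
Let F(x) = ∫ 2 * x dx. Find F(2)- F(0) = 4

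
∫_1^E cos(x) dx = -sin(1) + sin(E)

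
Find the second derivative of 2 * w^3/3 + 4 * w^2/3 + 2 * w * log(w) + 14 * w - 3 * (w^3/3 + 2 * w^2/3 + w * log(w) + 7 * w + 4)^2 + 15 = (-30*w^5 - 80*w^4 - 72*w^3*log(w) - 594*w^3 - 72*w^2*log(w) - 696*w^2 - 18*w*log(w)^2 - 306*w*log(w) - 1366*w - 66)/(3*w)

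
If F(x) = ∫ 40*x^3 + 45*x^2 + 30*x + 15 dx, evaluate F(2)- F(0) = 370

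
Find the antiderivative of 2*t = t^2 + C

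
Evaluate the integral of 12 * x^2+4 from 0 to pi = 4*pi + 4*pi^3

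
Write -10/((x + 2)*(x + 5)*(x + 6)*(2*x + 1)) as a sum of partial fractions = -80/(297*(2*x + 1)) + 5/(22*(x + 6)) - 10/(27*(x + 5)) + 5/(18*(x + 2))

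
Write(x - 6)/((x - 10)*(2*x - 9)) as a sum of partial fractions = 3/(11*(2*x - 9)) + 4/(11*(x - 10))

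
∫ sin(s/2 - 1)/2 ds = -cos(s/2 - 1) + C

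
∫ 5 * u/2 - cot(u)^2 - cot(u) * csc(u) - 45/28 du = 5*u^2/4 - 17*u/28 + cot(u) + csc(u) + C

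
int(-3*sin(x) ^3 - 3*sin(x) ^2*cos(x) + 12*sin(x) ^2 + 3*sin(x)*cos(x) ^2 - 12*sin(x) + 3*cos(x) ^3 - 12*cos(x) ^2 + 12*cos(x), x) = (sqrt(2)*sin(x + pi/4) - 2)^3 + C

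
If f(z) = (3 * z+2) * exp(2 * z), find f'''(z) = 24*z*exp(2*z) + 52*exp(2*z)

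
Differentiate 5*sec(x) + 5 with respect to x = 5*tan(x)*sec(x)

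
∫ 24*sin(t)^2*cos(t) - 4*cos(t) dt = -4*sin(t)*cos(2*t) + C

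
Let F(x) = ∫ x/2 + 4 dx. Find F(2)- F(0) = 9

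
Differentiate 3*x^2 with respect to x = 6*x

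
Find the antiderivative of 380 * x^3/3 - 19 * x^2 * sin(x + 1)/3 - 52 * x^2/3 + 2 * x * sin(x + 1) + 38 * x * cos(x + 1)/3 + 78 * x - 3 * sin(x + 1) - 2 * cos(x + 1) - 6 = (19*x^2/9 - 2*x/3 + 1)*(15*x^2 + 2*x + 3*cos(x + 1) + 12) + C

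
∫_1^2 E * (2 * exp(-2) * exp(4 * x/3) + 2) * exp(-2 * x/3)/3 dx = -2*exp(-1/3) + 2*exp(1/3)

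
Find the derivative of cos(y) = -sin(y)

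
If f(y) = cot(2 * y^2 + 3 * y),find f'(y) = -(4*y + 3)/sin(y*(2*y + 3))^2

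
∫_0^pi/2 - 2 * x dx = -pi^2/4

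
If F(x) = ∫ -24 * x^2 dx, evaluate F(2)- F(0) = -64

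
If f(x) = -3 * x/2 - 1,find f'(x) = -3/2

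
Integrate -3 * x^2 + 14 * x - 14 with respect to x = -x^3 + 7*x^2 - 14*x + C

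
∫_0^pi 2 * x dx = pi^2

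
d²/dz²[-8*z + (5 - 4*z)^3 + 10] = 480 - 384*z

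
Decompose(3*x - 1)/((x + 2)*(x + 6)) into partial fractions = 19/(4*(x + 6)) - 7/(4*(x + 2))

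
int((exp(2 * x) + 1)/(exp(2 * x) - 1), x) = log(sinh(x)) + C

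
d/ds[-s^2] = -2*s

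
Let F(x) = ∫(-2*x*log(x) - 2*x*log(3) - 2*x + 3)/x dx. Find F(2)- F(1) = -log(6) - log(3)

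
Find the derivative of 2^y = 2^y*log(2)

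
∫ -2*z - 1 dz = -z^2 - z + C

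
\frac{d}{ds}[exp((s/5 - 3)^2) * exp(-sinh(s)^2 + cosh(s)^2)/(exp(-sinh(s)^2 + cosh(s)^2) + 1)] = (2*s*exp(s^2/25 - 6*s/5 + 9) - 30*exp(s^2/25 - 6*s/5 + 9))/(25*exp(-1) + 25)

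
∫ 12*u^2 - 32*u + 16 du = 4*u^3 - 16*u^2 + 16*u + C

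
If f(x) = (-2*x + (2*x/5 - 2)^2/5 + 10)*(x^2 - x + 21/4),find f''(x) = 48*x^2/125 - 1764*x/125 + 3322/125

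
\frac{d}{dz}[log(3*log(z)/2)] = 1/(z*log(z))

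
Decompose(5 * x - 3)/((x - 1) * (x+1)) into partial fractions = 4/(x + 1) + 1/(x - 1)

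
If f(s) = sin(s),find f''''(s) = sin(s)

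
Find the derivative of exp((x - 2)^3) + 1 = 3*x^2*exp(x^3 - 6*x^2 + 12*x - 8) - 12*x*exp(x^3 - 6*x^2 + 12*x - 8) + 12*exp(x^3 - 6*x^2 + 12*x - 8)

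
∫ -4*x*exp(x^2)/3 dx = -2*exp(x^2)/3 + C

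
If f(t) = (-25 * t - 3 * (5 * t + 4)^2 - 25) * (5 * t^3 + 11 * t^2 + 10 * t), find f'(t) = -1875*t^4 - 6200*t^3 - 8130*t^2 - 4506*t - 730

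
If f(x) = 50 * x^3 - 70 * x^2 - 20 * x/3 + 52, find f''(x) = 300*x - 140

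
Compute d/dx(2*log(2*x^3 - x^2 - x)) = (12*x^2 - 4*x - 2)/(2*x^3 - x^2 - x)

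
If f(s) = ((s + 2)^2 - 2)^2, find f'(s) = 4*s^3 + 24*s^2 + 40*s + 16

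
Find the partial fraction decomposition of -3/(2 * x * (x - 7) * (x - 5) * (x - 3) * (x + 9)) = -1/(16128*(x + 9)) - 1/(192*(x - 3)) + 3/(560*(x - 5)) - 3/(1792*(x - 7)) + 1/(630*x)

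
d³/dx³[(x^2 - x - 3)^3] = 120*x^3 - 180*x^2 - 144*x + 102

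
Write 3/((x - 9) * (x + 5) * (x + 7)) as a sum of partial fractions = 3/(32*(x + 7)) - 3/(28*(x + 5)) + 3/(224*(x - 9))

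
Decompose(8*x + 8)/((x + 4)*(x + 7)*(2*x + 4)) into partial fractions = -8/(5*(x + 7)) + 2/(x + 4) - 2/(5*(x + 2))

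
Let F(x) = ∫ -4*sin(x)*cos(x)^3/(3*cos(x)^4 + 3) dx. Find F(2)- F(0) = -log(2)/3 + log(cos(2)^4 + 1)/3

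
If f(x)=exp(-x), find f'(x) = -exp(-x)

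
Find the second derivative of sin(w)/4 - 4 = -sin(w)/4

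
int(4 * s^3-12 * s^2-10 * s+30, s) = s^4 - 4*s^3 - 5*s^2 + 30*s + C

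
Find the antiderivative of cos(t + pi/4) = sin(t + pi/4) + C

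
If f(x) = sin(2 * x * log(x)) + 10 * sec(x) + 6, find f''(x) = (-4*x*log(x)^2*sin(2*x*log(x)) - 8*x*log(x)*sin(2*x*log(x)) - 4*x*sin(2*x*log(x)) + 20*x*tan(x)^2*sec(x) + 10*x*sec(x) + 2*cos(2*x*log(x)))/x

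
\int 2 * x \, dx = x^2 + C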